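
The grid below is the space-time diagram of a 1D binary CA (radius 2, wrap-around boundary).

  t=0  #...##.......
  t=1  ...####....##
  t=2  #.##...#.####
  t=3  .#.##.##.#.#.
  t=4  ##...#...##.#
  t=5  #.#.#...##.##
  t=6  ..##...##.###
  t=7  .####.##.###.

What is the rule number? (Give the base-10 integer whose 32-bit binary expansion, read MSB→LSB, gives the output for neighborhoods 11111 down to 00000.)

2309773038

  #####|#  b31=1 t=2,i=11
  ####.|.  b30=0 t=1,i=5
  ###.#|.  b29=0 t=2,i=0
  ###..|.  b28=0 t=1,i=6
  ##.##|#  b27=1 t=2,i=1
  ##.#.|.  b26=0 t=3,i=8
  ##..#|.  b25=0 t=6,i=0
  ##...|#  b24=1 t=0,i=6
  #.###|#  b23=1 t=2,i=9
  #.##.|.  b22=0 t=2,i=2
  #.#.#|#  b21=1 t=3,i=9
  #.#..|.  b20=0 t=3,i=11
  #..##|#  b19=1 t=6,i=1
  #..#.|#  b18=1 t=3,i=0
  #...#|.  b17=0 t=0,i=2
  #....|.  b16=0 t=0,i=7
  .####|.  b15=0 t=1,i=4
  .###.|#  b14=1 t=4,i=0
  .##.#|.  b13=0 t=3,i=4
  .##..|#  b12=1 t=0,i=5
  .#.##|.  b11=0 t=2,i=8
  .#.#.|#  b10=1 t=3,i=10
  .#..#|#  b9=1 t=3,i=12
  .#...|.  b8=0 t=0,i=1
  ..###|#  b7=1 t=1,i=3
  ..##.|#  b6=1 t=0,i=4
  ..#.#|#  b5=1 t=2,i=7
  ..#..|.  b4=0 t=0,i=0
  ...##|#  b3=1 t=0,i=3
  ...#.|#  b2=1 t=0,i=12
  ....#|#  b1=1 t=0,i=11
  .....|.  b0=0 t=0,i=8
  bits 10001001101011000101011011101110 = 2309773038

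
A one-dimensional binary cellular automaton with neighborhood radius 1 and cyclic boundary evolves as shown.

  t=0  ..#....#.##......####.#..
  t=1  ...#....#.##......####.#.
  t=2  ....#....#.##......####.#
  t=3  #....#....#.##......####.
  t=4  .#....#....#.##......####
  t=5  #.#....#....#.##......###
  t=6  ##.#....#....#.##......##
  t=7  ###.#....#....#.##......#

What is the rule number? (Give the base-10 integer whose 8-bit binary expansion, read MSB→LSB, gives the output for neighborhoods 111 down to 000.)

240

  ### -> #   bit 7 = 1  t=0,i=18
  ##. -> #   bit 6 = 1  t=0,i=10
  #.# -> #   bit 5 = 1  t=0,i=8
  #.. -> #   bit 4 = 1  t=0,i=3
  .## -> .   bit 3 = 0  t=0,i=9
  .#. -> .   bit 2 = 0  t=0,i=2
  ..# -> .   bit 1 = 0  t=0,i=1
  ... -> .   bit 0 = 0  t=0,i=0
  bits 11110000 = 240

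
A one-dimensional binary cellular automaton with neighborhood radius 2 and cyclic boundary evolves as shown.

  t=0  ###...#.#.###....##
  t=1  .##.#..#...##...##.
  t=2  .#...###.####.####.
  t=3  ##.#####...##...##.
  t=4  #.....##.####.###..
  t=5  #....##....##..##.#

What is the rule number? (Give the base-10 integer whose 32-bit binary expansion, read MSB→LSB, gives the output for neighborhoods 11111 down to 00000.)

1883657944

  nb #####: next=.  (t=0,i=0, bit31=0)
  nb ####.: next=#  (t=0,i=1, bit30=1)
  nb ###.#: next=#  (t=2,i=7, bit29=1)
  nb ###..: next=#  (t=0,i=2, bit28=1)
  nb ##.##: next=.  (t=2,i=8, bit27=0)
  nb ##.#.: next=.  (t=1,i=3, bit26=0)
  nb ##..#: next=.  (t=1,i=18, bit25=0)
  nb ##...: next=.  (t=0,i=3, bit24=0)
  nb #.###: next=.  (t=0,i=10, bit23=0)
  nb #.##.: next=#  (t=3,i=0, bit22=1)
  nb #.#.#: next=.  (t=0,i=8, bit21=0)
  nb #.#..: next=.  (t=1,i=4, bit20=0)
  nb #..##: next=.  (t=1,i=0, bit19=0)
  nb #..#.: next=#  (t=1,i=6, bit18=1)
  nb #...#: next=#  (t=0,i=4, bit17=1)
  nb #....: next=.  (t=0,i=14, bit16=0)
  nb .####: next=.  (t=0,i=18, bit15=0)
  nb .###.: next=#  (t=0,i=11, bit14=1)
  nb .##.#: next=.  (t=1,i=2, bit13=0)
  nb .##..: next=#  (t=1,i=12, bit12=1)
  nb .#.##: next=.  (t=0,i=9, bit11=0)
  nb .#.#.: next=#  (t=0,i=7, bit10=1)
  nb .#..#: next=#  (t=1,i=5, bit9=1)
  nb .#...: next=.  (t=1,i=8, bit8=0)
  nb ..###: next=#  (t=0,i=17, bit7=1)
  nb ..##.: next=#  (t=1,i=1, bit6=1)
  nb ..#.#: next=.  (t=0,i=6, bit5=0)
  nb ..#..: next=#  (t=1,i=7, bit4=1)
  nb ...##: next=#  (t=0,i=16, bit3=1)
  nb ...#.: next=.  (t=0,i=5, bit2=0)
  nb ....#: next=.  (t=0,i=15, bit1=0)
  nb .....: next=.  (t=4,i=3, bit0=0)
  bits 01110000010001100101011011011000 = 1883657944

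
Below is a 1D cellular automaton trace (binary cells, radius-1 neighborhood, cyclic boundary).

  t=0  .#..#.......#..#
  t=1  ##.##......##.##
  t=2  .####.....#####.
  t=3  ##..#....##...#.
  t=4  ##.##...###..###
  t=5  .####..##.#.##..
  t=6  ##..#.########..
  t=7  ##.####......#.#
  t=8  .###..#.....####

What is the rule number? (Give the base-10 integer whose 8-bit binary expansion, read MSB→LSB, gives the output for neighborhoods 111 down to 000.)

110

  ### -> .   bit 7 = 0  t=1,i=0
  ##. -> #   bit 6 = 1  t=1,i=1
  #.# -> #   bit 5 = 1  t=0,i=0
  #.. -> .   bit 4 = 0  t=0,i=2
  .## -> #   bit 3 = 1  t=1,i=3
  .#. -> #   bit 2 = 1  t=0,i=1
  ..# -> #   bit 1 = 1  t=0,i=3
  ... -> .   bit 0 = 0  t=0,i=6
  bits 01101110 = 110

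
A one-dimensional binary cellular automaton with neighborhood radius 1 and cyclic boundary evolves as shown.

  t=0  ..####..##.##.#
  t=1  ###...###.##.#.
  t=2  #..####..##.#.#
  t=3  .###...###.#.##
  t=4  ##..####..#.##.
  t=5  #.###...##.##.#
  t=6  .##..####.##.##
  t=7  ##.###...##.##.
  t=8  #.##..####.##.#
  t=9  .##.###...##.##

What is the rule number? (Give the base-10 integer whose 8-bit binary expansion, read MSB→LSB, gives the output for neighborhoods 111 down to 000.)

  ###|.  b7=0 t=0,i=3
  ##.|.  b6=0 t=0,i=5
  #.#|#  b5=1 t=0,i=10
  #..|#  b4=1 t=0,i=0
  .##|#  b3=1 t=0,i=2
  .#.|.  b2=0 t=0,i=14
  ..#|#  b1=1 t=0,i=1
  ...|#  b0=1 t=1,i=4
  bits 00111011 = 59

59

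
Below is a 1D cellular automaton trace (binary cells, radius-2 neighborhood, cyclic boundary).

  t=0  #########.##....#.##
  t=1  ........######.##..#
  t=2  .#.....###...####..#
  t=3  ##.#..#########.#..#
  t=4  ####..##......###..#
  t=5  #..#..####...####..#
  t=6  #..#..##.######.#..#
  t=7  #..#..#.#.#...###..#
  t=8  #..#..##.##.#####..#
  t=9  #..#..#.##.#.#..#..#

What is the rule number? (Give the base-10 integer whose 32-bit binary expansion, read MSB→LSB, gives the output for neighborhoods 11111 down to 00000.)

1028904188

  #####|.  b31=0 t=0,i=0
  ####.|.  b30=0 t=0,i=7
  ###.#|#  b29=1 t=0,i=8
  ###..|#  b28=1 t=2,i=9
  ##.##|#  b27=1 t=0,i=9
  ##.#.|#  b26=1 t=3,i=2
  ##..#|.  b25=0 t=1,i=17
  ##...|#  b24=1 t=0,i=12
  #.###|.  b23=0 t=0,i=18
  #.##.|#  b22=1 t=0,i=10
  #.#.#|.  b21=0 t=7,i=8
  #.#..|#  b20=1 t=2,i=1
  #..##|.  b19=0 t=3,i=5
  #..#.|.  b18=0 t=1,i=18
  #...#|#  b17=1 t=2,i=11
  #....|#  b16=1 t=0,i=13
  .####|#  b15=1 t=0,i=19
  .###.|#  b14=1 t=2,i=8
  .##.#|.  b13=0 t=6,i=7
  .##..|#  b12=1 t=0,i=11
  .#.##|.  b11=0 t=0,i=17
  .#.#.|#  b10=1 t=2,i=0
  .#..#|.  b9=0 t=3,i=4
  .#...|.  b8=0 t=1,i=0
  ..###|#  b7=1 t=1,i=8
  ..##.|#  b6=1 t=4,i=6
  ..#.#|#  b5=1 t=0,i=16
  ..#..|#  b4=1 t=1,i=19
  ...##|#  b3=1 t=1,i=7
  ...#.|#  b2=1 t=0,i=15
  ....#|.  b1=0 t=0,i=14
  .....|.  b0=0 t=1,i=2
  bits 00111101010100111101010011111100 = 1028904188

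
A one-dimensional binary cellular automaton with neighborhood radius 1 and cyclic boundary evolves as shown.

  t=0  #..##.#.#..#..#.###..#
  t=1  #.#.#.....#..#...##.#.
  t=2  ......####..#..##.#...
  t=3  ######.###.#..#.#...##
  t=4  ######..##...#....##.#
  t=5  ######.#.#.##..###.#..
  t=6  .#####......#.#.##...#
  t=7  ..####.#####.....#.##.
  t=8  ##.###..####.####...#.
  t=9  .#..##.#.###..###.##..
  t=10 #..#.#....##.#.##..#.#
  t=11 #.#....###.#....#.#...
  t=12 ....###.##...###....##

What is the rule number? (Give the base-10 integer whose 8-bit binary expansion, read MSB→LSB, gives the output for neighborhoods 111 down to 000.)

195

  ###|#  b7=1 t=0,i=17
  ##.|#  b6=1 t=0,i=0
  #.#|.  b5=0 t=0,i=5
  #..|.  b4=0 t=0,i=1
  .##|.  b3=0 t=0,i=3
  .#.|.  b2=0 t=0,i=6
  ..#|#  b1=1 t=0,i=2
  ...|#  b0=1 t=1,i=6
  bits 11000011 = 195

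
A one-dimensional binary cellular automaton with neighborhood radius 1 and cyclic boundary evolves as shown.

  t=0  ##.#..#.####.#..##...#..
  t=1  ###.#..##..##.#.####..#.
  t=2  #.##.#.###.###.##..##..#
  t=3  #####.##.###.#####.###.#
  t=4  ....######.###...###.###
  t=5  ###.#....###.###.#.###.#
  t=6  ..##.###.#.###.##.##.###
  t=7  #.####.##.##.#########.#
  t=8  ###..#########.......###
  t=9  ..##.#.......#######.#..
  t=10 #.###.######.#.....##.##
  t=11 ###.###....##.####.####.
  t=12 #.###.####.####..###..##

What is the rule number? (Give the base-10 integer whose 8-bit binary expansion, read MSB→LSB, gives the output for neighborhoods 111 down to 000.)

  ###|.  b7=0 t=0,i=9
  ##.|#  b6=1 t=0,i=1
  #.#|#  b5=1 t=0,i=2
  #..|#  b4=1 t=0,i=4
  .##|#  b3=1 t=0,i=0
  .#.|.  b2=0 t=0,i=3
  ..#|.  b1=0 t=0,i=5
  ...|#  b0=1 t=0,i=19
  bits 01111001 = 121

121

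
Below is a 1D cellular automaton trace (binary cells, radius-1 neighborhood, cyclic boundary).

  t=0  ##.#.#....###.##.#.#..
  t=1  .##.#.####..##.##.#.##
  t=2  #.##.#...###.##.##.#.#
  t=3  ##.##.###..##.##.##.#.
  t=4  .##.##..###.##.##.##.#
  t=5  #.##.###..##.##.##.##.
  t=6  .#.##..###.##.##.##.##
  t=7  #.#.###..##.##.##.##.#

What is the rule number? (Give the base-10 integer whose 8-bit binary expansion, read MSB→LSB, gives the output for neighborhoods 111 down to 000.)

115

  [7] ### => .  t=0,i=11
  [6] ##. => #  t=0,i=1
  [5] #.# => #  t=0,i=2
  [4] #.. => #  t=0,i=6
  [3] .## => .  t=0,i=0
  [2] .#. => .  t=0,i=3
  [1] ..# => #  t=0,i=9
  [0] ... => #  t=0,i=7
  bits 01110011 = 115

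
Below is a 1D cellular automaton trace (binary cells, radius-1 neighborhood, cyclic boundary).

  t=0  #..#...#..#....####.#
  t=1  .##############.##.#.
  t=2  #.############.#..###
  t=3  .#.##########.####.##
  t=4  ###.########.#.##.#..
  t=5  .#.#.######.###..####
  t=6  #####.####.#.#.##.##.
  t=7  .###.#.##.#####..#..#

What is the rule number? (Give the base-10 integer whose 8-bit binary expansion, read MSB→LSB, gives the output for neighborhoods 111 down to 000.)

183

  ###|#  b7=1 t=0,i=16
  ##.|.  b6=0 t=0,i=0
  #.#|#  b5=1 t=0,i=19
  #..|#  b4=1 t=0,i=1
  .##|.  b3=0 t=0,i=15
  .#.|#  b2=1 t=0,i=3
  ..#|#  b1=1 t=0,i=2
  ...|#  b0=1 t=0,i=5
  bits 10110111 = 183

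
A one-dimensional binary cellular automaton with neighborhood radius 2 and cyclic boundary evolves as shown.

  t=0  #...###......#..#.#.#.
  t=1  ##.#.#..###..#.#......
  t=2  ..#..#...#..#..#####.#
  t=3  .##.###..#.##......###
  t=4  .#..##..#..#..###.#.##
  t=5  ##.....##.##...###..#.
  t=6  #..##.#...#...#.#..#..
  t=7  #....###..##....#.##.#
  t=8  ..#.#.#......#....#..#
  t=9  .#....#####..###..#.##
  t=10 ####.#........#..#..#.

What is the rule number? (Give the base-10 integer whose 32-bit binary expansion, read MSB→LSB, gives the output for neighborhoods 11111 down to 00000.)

617955609

  #####|.  b31=0 t=2,i=17
  ####.|.  b30=0 t=2,i=18
  ###.#|#  b29=1 t=2,i=19
  ###..|.  b28=0 t=0,i=6
  ##.##|.  b27=0 t=3,i=0
  ##.#.|#  b26=1 t=1,i=2
  ##..#|.  b25=0 t=1,i=11
  ##...|.  b24=0 t=0,i=7
  #.###|#  b23=1 t=3,i=4
  #.##.|#  b22=1 t=3,i=1
  #.#.#|.  b21=0 t=0,i=18
  #.#..|#  b20=1 t=0,i=0
  #..##|.  b19=0 t=1,i=7
  #..#.|#  b18=1 t=0,i=15
  #...#|.  b17=0 t=0,i=2
  #....|#  b16=1 t=0,i=8
  .####|.  b15=0 t=2,i=16
  .###.|#  b14=1 t=0,i=5
  .##.#|.  b13=0 t=1,i=1
  .##..|.  b12=0 t=3,i=12
  .#.##|.  b11=0 t=3,i=10
  .#.#.|.  b10=0 t=0,i=17
  .#..#|.  b9=0 t=0,i=14
  .#...|#  b8=1 t=0,i=1
  ..###|.  b7=0 t=0,i=4
  ..##.|.  b6=0 t=1,i=0
  ..#.#|.  b5=0 t=0,i=16
  ..#..|#  b4=1 t=0,i=13
  ...##|#  b3=1 t=0,i=3
  ...#.|.  b2=0 t=0,i=12
  ....#|.  b1=0 t=0,i=11
  .....|#  b0=1 t=0,i=9
  bits 00100100110101010100000100011001 = 617955609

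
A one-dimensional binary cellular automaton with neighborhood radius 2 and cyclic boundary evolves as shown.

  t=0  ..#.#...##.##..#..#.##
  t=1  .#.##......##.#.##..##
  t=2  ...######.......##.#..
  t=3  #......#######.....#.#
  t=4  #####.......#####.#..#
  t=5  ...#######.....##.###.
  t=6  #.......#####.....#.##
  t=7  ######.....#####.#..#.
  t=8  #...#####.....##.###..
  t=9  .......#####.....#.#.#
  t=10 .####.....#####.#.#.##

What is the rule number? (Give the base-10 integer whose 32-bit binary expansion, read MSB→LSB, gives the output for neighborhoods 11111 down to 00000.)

1910314501

  nb #####: next=.  (t=2,i=5, bit31=0)
  nb ####.: next=#  (t=2,i=7, bit30=1)
  nb ###.#: next=#  (t=4,i=16, bit29=1)
  nb ###..: next=#  (t=2,i=8, bit28=1)
  nb ##.##: next=.  (t=0,i=10, bit27=0)
  nb ##.#.: next=.  (t=1,i=0, bit26=0)
  nb ##..#: next=.  (t=0,i=0, bit25=0)
  nb ##...: next=#  (t=1,i=5, bit24=1)
  nb #.###: next=#  (t=5,i=18, bit23=1)
  nb #.##.: next=#  (t=0,i=11, bit22=1)
  nb #.#.#: next=.  (t=1,i=1, bit21=0)
  nb #.#..: next=#  (t=0,i=4, bit20=1)
  nb #..##: next=#  (t=1,i=19, bit19=1)
  nb #..#.: next=#  (t=0,i=1, bit18=1)
  nb #...#: next=.  (t=0,i=6, bit17=0)
  nb #....: next=#  (t=1,i=6, bit16=1)
  nb .####: next=.  (t=2,i=4, bit15=0)
  nb .###.: next=.  (t=5,i=19, bit14=0)
  nb .##.#: next=.  (t=0,i=9, bit13=0)
  nb .##..: next=#  (t=0,i=12, bit12=1)
  nb .#.##: next=.  (t=0,i=19, bit11=0)
  nb .#.#.: next=#  (t=0,i=3, bit10=1)
  nb .#..#: next=#  (t=0,i=16, bit9=1)
  nb .#...: next=.  (t=0,i=5, bit8=0)
  nb ..###: next=.  (t=2,i=3, bit7=0)
  nb ..##.: next=.  (t=0,i=8, bit6=0)
  nb ..#.#: next=.  (t=0,i=2, bit5=0)
  nb ..#..: next=.  (t=0,i=15, bit4=0)
  nb ...##: next=.  (t=0,i=7, bit3=0)
  nb ...#.: next=#  (t=3,i=18, bit2=1)
  nb ....#: next=.  (t=1,i=9, bit1=0)
  nb .....: next=#  (t=1,i=7, bit0=1)
  bits 01110001110111010001011000000101 = 1910314501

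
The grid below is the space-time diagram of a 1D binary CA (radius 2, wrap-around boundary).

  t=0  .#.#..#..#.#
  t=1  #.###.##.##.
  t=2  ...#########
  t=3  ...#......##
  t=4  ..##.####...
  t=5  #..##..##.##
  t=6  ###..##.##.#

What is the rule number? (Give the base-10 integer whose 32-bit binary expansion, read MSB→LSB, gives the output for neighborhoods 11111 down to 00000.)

2119788215

  #####|.  b31=0 t=2,i=5
  ####.|#  b30=1 t=2,i=10
  ###.#|#  b29=1 t=1,i=4
  ###..|#  b28=1 t=2,i=11
  ##.##|#  b27=1 t=1,i=5
  ##.#.|#  b26=1 t=1,i=11
  ##..#|#  b25=1 t=5,i=1
  ##...|.  b24=0 t=2,i=0
  #.###|.  b23=0 t=1,i=2
  #.##.|#  b22=1 t=1,i=6
  #.#.#|.  b21=0 t=0,i=1
  #.#..|#  b20=1 t=0,i=3
  #..##|#  b19=1 t=5,i=2
  #..#.|.  b18=0 t=0,i=5
  #...#|.  b17=0 t=2,i=1
  #....|#  b16=1 t=3,i=5
  .####|.  b15=0 t=2,i=4
  .###.|#  b14=1 t=1,i=3
  .##.#|#  b13=1 t=1,i=7
  .##..|.  b12=0 t=3,i=11
  .#.##|.  b11=0 t=1,i=1
  .#.#.|#  b10=1 t=0,i=0
  .#..#|#  b9=1 t=0,i=4
  .#...|.  b8=0 t=3,i=4
  ..###|#  b7=1 t=2,i=3
  ..##.|.  b6=0 t=3,i=10
  ..#.#|#  b5=1 t=0,i=9
  ..#..|#  b4=1 t=0,i=6
  ...##|.  b3=0 t=2,i=2
  ...#.|#  b2=1 t=3,i=2
  ....#|#  b1=1 t=3,i=8
  .....|#  b0=1 t=3,i=6
  bits 01111110010110010110011010110111 = 2119788215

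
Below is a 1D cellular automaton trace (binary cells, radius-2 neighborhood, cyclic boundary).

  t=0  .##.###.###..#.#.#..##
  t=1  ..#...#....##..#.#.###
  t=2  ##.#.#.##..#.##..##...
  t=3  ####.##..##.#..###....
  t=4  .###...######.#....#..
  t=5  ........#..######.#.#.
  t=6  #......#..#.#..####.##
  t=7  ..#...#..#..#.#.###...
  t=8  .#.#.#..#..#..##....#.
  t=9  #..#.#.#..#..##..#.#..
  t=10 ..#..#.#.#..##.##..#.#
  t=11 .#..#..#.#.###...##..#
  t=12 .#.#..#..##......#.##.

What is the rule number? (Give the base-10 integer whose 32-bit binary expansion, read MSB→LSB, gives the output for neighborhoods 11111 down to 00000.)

  [31] ##### => .  t=4,i=9
  [30] ####. => #  t=3,i=2
  [29] ###.# => #  t=0,i=6
  [28] ###.. => .  t=0,i=10
  [27] ##.## => .  t=0,i=0
  [26] ##.#. => #  t=2,i=2
  [25] ##..# => #  t=0,i=11
  [24] ##... => .  t=2,i=19
  [23] #.### => .  t=0,i=4
  [22] #.##. => .  t=0,i=1
  [21] #.#.# => #  t=0,i=15
  [20] #.#.. => #  t=0,i=17
  [19] #..## => #  t=0,i=19
  [18] #..#. => #  t=0,i=12
  [17] #...# => .  t=1,i=4
  [16] #.... => #  t=1,i=8
  [15] .#### => #  t=3,i=1
  [14] .###. => .  t=0,i=5
  [13] .##.# => #  t=0,i=2
  [12] .##.. => .  t=1,i=12
  [11] .#.## => #  t=1,i=18
  [10] .#.#. => .  t=0,i=14
  [9] .#..# => .  t=0,i=18
  [8] .#... => #  t=1,i=3
  [7] ..### => .  t=3,i=0
  [6] ..##. => #  t=0,i=20
  [5] ..#.# => .  t=0,i=13
  [4] ..#.. => .  t=1,i=2
  [3] ...## => .  t=1,i=10
  [2] ...#. => #  t=1,i=5
  [1] ....# => .  t=1,i=9
  [0] ..... => .  t=5,i=1
  bits 01100110001111011010100101000100 = 1715317060

1715317060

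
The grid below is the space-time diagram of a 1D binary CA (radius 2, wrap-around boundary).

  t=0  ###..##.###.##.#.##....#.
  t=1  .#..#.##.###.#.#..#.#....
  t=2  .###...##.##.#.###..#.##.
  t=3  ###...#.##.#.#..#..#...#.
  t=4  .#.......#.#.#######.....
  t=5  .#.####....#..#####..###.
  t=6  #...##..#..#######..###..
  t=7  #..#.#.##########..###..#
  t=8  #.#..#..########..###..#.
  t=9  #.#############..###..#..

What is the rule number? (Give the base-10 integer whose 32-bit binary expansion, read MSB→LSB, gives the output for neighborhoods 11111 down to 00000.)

3896373913

  ##### -> #   bit 31 = 1  t=4,i=15
  ####. -> #   bit 30 = 1  t=4,i=18
  ###.# -> #   bit 29 = 1  t=0,i=10
  ###.. -> .   bit 28 = 0  t=0,i=2
  ##.## -> #   bit 27 = 1  t=0,i=7
  ##.#. -> .   bit 26 = 0  t=0,i=14
  ##..# -> .   bit 25 = 0  t=0,i=3
  ##... -> .   bit 24 = 0  t=0,i=19
  #.### -> .   bit 23 = 0  t=0,i=0
  #.##. -> .   bit 22 = 0  t=0,i=12
  #.#.# -> #   bit 21 = 1  t=0,i=15
  #.#.. -> #   bit 20 = 1  t=1,i=15
  #..## -> #   bit 19 = 1  t=0,i=4
  #..#. -> #   bit 18 = 1  t=1,i=3
  #...# -> .   bit 17 = 0  t=2,i=5
  #.... -> #   bit 16 = 1  t=0,i=20
  .#### -> #   bit 15 = 1  t=4,i=14
  .###. -> #   bit 14 = 1  t=0,i=1
  .##.# -> #   bit 13 = 1  t=0,i=6
  .##.. -> #   bit 12 = 1  t=0,i=18
  .#.## -> .   bit 11 = 0  t=0,i=16
  .#.#. -> .   bit 10 = 0  t=1,i=14
  .#..# -> #   bit 9 = 1  t=1,i=2
  .#... -> .   bit 8 = 0  t=1,i=21
  ..### -> #   bit 7 = 1  t=2,i=1
  ..##. -> .   bit 6 = 0  t=0,i=5
  ..#.# -> .   bit 5 = 0  t=0,i=23
  ..#.. -> #   bit 4 = 1  t=1,i=1
  ...## -> #   bit 3 = 1  t=2,i=6
  ...#. -> .   bit 2 = 0  t=0,i=22
  ....# -> .   bit 1 = 0  t=0,i=21
  ..... -> #   bit 0 = 1  t=1,i=23
  bits 11101000001111011111001010011001 = 3896373913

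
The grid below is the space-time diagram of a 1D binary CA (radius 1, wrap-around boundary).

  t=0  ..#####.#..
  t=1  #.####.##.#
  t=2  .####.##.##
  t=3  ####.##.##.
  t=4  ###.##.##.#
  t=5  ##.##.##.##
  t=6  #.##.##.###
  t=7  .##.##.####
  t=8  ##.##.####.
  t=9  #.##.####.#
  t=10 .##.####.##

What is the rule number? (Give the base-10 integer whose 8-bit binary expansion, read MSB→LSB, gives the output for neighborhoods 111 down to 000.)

  ### -> #   bit 7 = 1  t=0,i=3
  ##. -> .   bit 6 = 0  t=0,i=6
  #.# -> #   bit 5 = 1  t=0,i=7
  #.. -> .   bit 4 = 0  t=0,i=9
  .## -> #   bit 3 = 1  t=0,i=2
  .#. -> #   bit 2 = 1  t=0,i=8
  ..# -> .   bit 1 = 0  t=0,i=1
  ... -> #   bit 0 = 1  t=0,i=0
  bits 10101101 = 173

173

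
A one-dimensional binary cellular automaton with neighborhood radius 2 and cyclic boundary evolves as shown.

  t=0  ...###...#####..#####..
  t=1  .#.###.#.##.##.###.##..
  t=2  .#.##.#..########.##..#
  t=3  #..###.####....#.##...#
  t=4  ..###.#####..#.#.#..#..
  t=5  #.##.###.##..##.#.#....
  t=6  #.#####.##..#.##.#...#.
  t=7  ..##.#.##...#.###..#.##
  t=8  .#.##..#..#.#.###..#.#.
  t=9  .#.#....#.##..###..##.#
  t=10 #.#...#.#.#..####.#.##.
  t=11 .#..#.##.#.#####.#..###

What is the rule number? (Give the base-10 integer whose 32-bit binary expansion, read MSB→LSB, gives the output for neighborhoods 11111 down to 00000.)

  [31] ##### => .  t=0,i=11
  [30] ####. => #  t=0,i=12
  [29] ###.# => .  t=1,i=5
  [28] ###.. => #  t=0,i=5
  [27] ##.## => #  t=1,i=11
  [26] ##.#. => #  t=1,i=6
  [25] ##..# => .  t=0,i=14
  [24] ##... => .  t=0,i=6
  [23] #.### => #  t=1,i=3
  [22] #.##. => #  t=1,i=9
  [21] #.#.# => .  t=1,i=7
  [20] #.#.. => .  t=2,i=6
  [19] #..## => #  t=0,i=15
  [18] #..#. => .  t=2,i=21
  [17] #...# => #  t=0,i=7
  [16] #.... => .  t=0,i=22
  [15] .#### => #  t=0,i=10
  [14] .###. => #  t=0,i=4
  [13] .##.# => #  t=1,i=10
  [12] .##.. => .  t=1,i=20
  [11] .#.## => .  t=1,i=2
  [10] .#.#. => #  t=2,i=0
  [9] .#..# => #  t=2,i=7
  [8] .#... => .  t=4,i=21
  [7] ..### => #  t=0,i=3
  [6] ..##. => .  t=3,i=22
  [5] ..#.# => #  t=1,i=1
  [4] ..#.. => .  t=4,i=20
  [3] ...## => .  t=0,i=2
  [2] ...#. => .  t=1,i=0
  [1] ....# => #  t=0,i=1
  [0] ..... => .  t=0,i=0
  bits 01011100110010101110011010100010 = 1556801186

1556801186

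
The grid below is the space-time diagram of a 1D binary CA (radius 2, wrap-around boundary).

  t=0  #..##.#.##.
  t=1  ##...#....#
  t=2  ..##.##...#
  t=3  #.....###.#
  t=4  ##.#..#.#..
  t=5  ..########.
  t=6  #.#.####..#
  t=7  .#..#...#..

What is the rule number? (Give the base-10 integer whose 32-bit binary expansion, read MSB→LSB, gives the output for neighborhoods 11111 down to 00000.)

  ##### -> #   bit 31 = 1  t=5,i=4
  ####. -> .   bit 30 = 0  t=5,i=8
  ###.# -> #   bit 29 = 1  t=3,i=8
  ###.. -> .   bit 28 = 0  t=1,i=1
  ##.## -> .   bit 27 = 0  t=2,i=4
  ##.#. -> #   bit 26 = 1  t=0,i=5
  ##..# -> #   bit 25 = 1  t=6,i=8
  ##... -> #   bit 24 = 1  t=1,i=2
  #.### -> #   bit 23 = 1  t=6,i=4
  #.##. -> .   bit 22 = 0  t=0,i=8
  #.#.# -> .   bit 21 = 0  t=0,i=6
  #.#.. -> #   bit 20 = 1  t=0,i=0
  #..## -> .   bit 19 = 0  t=0,i=2
  #..#. -> #   bit 18 = 1  t=4,i=5
  #...# -> #   bit 17 = 1  t=1,i=3
  #.... -> .   bit 16 = 0  t=1,i=7
  .#### -> .   bit 15 = 0  t=5,i=3
  .###. -> .   bit 14 = 0  t=1,i=0
  .##.# -> .   bit 13 = 0  t=0,i=4
  .##.. -> #   bit 12 = 1  t=2,i=6
  .#.## -> .   bit 11 = 0  t=0,i=7
  .#.#. -> #   bit 10 = 1  t=4,i=7
  .#..# -> #   bit 9 = 1  t=0,i=1
  .#... -> #   bit 8 = 1  t=1,i=6
  ..### -> #   bit 7 = 1  t=1,i=10
  ..##. -> .   bit 6 = 0  t=0,i=3
  ..#.# -> #   bit 5 = 1  t=4,i=6
  ..#.. -> #   bit 4 = 1  t=1,i=5
  ...## -> .   bit 3 = 0  t=1,i=9
  ...#. -> .   bit 2 = 0  t=1,i=4
  ....# -> .   bit 1 = 0  t=1,i=8
  ..... -> #   bit 0 = 1  t=3,i=3
  bits 10100111100101100001011110110001 = 2811631537

2811631537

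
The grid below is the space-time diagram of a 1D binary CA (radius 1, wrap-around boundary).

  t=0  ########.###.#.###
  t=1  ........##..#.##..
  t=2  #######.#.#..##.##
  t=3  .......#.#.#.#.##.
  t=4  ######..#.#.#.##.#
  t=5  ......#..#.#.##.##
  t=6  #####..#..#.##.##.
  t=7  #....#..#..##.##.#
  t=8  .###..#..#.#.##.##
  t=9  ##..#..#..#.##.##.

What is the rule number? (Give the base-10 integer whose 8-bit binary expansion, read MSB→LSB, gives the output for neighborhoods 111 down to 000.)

57

  ### -> .   bit 7 = 0  t=0,i=0
  ##. -> .   bit 6 = 0  t=0,i=7
  #.# -> #   bit 5 = 1  t=0,i=8
  #.. -> #   bit 4 = 1  t=1,i=10
  .## -> #   bit 3 = 1  t=0,i=9
  .#. -> .   bit 2 = 0  t=0,i=13
  ..# -> .   bit 1 = 0  t=1,i=7
  ... -> #   bit 0 = 1  t=1,i=0
  bits 00111001 = 57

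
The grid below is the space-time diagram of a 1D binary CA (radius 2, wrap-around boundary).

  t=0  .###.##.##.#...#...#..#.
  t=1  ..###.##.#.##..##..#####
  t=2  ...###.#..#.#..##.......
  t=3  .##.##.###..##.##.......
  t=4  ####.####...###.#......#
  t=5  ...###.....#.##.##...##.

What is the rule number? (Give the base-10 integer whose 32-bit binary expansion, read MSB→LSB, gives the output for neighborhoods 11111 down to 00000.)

  ##### -> .   bit 31 = 0  t=1,i=21
  ####. -> .   bit 30 = 0  t=1,i=22
  ###.# -> #   bit 29 = 1  t=0,i=3
  ###.. -> .   bit 28 = 0  t=1,i=23
  ##.## -> #   bit 27 = 1  t=0,i=4
  ##.#. -> .   bit 26 = 0  t=0,i=10
  ##..# -> .   bit 25 = 0  t=1,i=0
  ##... -> .   bit 24 = 0  t=2,i=17
  #.### -> #   bit 23 = 1  t=3,i=7
  #.##. -> .   bit 22 = 0  t=0,i=5
  #.#.# -> .   bit 21 = 0  t=1,i=9
  #.#.. -> #   bit 20 = 1  t=0,i=11
  #..## -> .   bit 19 = 0  t=0,i=0
  #..#. -> #   bit 18 = 1  t=0,i=21
  #...# -> .   bit 17 = 0  t=0,i=13
  #.... -> .   bit 16 = 0  t=2,i=18
  .#### -> .   bit 15 = 0  t=1,i=20
  .###. -> #   bit 14 = 1  t=0,i=2
  .##.# -> #   bit 13 = 1  t=0,i=6
  .##.. -> #   bit 12 = 1  t=1,i=12
  .#.## -> #   bit 11 = 1  t=1,i=10
  .#.#. -> .   bit 10 = 0  t=2,i=11
  .#..# -> #   bit 9 = 1  t=0,i=20
  .#... -> #   bit 8 = 1  t=0,i=12
  ..### -> .   bit 7 = 0  t=0,i=1
  ..##. -> #   bit 6 = 1  t=1,i=15
  ..#.# -> .   bit 5 = 0  t=2,i=10
  ..#.. -> #   bit 4 = 1  t=0,i=15
  ...## -> #   bit 3 = 1  t=2,i=2
  ...#. -> .   bit 2 = 0  t=0,i=14
  ....# -> #   bit 1 = 1  t=2,i=1
  ..... -> .   bit 0 = 0  t=2,i=0
  bits 00101000100101000111101101011010 = 680819546

680819546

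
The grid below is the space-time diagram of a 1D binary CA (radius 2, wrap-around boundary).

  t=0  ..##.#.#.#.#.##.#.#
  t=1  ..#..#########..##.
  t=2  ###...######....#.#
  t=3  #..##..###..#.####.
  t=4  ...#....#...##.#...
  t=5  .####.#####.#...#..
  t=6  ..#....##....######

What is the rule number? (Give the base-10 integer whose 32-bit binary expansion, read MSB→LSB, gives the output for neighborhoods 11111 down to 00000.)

2170735990

  #####|#  b31=1 t=1,i=7
  ####.|.  b30=0 t=1,i=12
  ###.#|.  b29=0 t=3,i=17
  ###..|.  b28=0 t=1,i=13
  ##.##|.  b27=0 t=5,i=5
  ##.#.|.  b26=0 t=0,i=4
  ##..#|.  b25=0 t=1,i=14
  ##...|#  b24=1 t=1,i=18
  #.###|.  b23=0 t=2,i=18
  #.##.|#  b22=1 t=0,i=13
  #.#.#|#  b21=1 t=0,i=5
  #.#..|.  b20=0 t=0,i=18
  #..##|.  b19=0 t=0,i=1
  #..#.|.  b18=0 t=3,i=11
  #...#|#  b17=1 t=1,i=0
  #....|.  b16=0 t=2,i=13
  .####|#  b15=1 t=1,i=6
  .###.|#  b14=1 t=3,i=8
  .##.#|.  b13=0 t=0,i=3
  .##..|.  b12=0 t=1,i=17
  .#.##|#  b11=1 t=0,i=12
  .#.#.|#  b10=1 t=0,i=6
  .#..#|.  b9=0 t=0,i=0
  .#...|#  b8=1 t=4,i=4
  ..###|.  b7=0 t=1,i=5
  ..##.|#  b6=1 t=0,i=2
  ..#.#|#  b5=1 t=2,i=16
  ..#..|#  b4=1 t=1,i=2
  ...##|.  b3=0 t=2,i=5
  ...#.|#  b2=1 t=1,i=1
  ....#|#  b1=1 t=2,i=14
  .....|.  b0=0 t=4,i=0
  bits 10000001011000101100110101110110 = 2170735990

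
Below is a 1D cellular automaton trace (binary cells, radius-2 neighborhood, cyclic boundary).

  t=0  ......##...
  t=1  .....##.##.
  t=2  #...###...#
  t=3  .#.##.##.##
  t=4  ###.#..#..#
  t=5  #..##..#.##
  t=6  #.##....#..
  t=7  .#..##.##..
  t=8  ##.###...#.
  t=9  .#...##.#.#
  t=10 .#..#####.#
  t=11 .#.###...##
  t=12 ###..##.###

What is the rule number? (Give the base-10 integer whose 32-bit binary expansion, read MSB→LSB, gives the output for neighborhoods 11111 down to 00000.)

356100316

  ##### -> .   bit 31 = 0  t=10,i=6
  ####. -> .   bit 30 = 0  t=4,i=1
  ###.# -> .   bit 29 = 0  t=4,i=2
  ###.. -> #   bit 28 = 1  t=2,i=6
  ##.## -> .   bit 27 = 0  t=1,i=7
  ##.#. -> #   bit 26 = 1  t=3,i=0
  ##..# -> .   bit 25 = 0  t=5,i=1
  ##... -> #   bit 24 = 1  t=0,i=8
  #.### -> .   bit 23 = 0  t=5,i=9
  #.##. -> .   bit 22 = 0  t=1,i=8
  #.#.# -> #   bit 21 = 1  t=3,i=1
  #.#.. -> #   bit 20 = 1  t=4,i=4
  #..## -> #   bit 19 = 1  t=4,i=9
  #..#. -> .   bit 18 = 0  t=4,i=6
  #...# -> .   bit 17 = 0  t=2,i=2
  #.... -> #   bit 16 = 1  t=0,i=9
  .#### -> #   bit 15 = 1  t=4,i=0
  .###. -> .   bit 14 = 0  t=2,i=5
  .##.# -> #   bit 13 = 1  t=1,i=6
  .##.. -> .   bit 12 = 0  t=0,i=7
  .#.## -> #   bit 11 = 1  t=3,i=2
  .#.#. -> .   bit 10 = 0  t=9,i=0
  .#..# -> .   bit 9 = 0  t=4,i=5
  .#... -> .   bit 8 = 0  t=9,i=2
  ..### -> #   bit 7 = 1  t=2,i=4
  ..##. -> #   bit 6 = 1  t=0,i=6
  ..#.# -> .   bit 5 = 0  t=5,i=7
  ..#.. -> #   bit 4 = 1  t=4,i=7
  ...## -> #   bit 3 = 1  t=0,i=5
  ...#. -> #   bit 2 = 1  t=6,i=7
  ....# -> .   bit 1 = 0  t=0,i=4
  ..... -> .   bit 0 = 0  t=0,i=0
  bits 00010101001110011010100011011100 = 356100316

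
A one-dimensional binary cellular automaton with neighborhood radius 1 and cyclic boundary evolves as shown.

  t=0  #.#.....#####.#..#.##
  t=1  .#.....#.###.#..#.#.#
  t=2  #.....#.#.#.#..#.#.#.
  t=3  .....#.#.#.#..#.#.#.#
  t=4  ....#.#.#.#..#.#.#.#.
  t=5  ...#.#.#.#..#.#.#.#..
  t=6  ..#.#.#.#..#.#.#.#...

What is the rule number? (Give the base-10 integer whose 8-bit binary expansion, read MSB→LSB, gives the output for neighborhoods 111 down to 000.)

162

  ###|#  b7=1 t=0,i=9
  ##.|.  b6=0 t=0,i=0
  #.#|#  b5=1 t=0,i=1
  #..|.  b4=0 t=0,i=3
  .##|.  b3=0 t=0,i=8
  .#.|.  b2=0 t=0,i=2
  ..#|#  b1=1 t=0,i=7
  ...|.  b0=0 t=0,i=4
  bits 10100010 = 162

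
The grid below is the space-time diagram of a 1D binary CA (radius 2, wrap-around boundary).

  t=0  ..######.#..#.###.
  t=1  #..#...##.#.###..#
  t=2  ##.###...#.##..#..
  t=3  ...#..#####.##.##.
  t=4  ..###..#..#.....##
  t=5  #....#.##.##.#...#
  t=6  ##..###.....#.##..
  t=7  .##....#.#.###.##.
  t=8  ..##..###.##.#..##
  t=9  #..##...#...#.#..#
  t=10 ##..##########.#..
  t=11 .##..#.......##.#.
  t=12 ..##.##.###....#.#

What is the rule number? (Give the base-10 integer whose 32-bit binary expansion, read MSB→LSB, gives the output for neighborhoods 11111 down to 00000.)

  ##### -> .   bit 31 = 0  t=0,i=4
  ####. -> .   bit 30 = 0  t=0,i=6
  ###.# -> #   bit 29 = 1  t=0,i=7
  ###.. -> .   bit 28 = 0  t=0,i=16
  ##.## -> .   bit 27 = 0  t=2,i=2
  ##.#. -> #   bit 26 = 1  t=0,i=8
  ##..# -> #   bit 25 = 1  t=1,i=1
  ##... -> #   bit 24 = 1  t=0,i=17
  #.### -> #   bit 23 = 1  t=0,i=14
  #.##. -> .   bit 22 = 0  t=2,i=11
  #.#.# -> .   bit 21 = 0  t=1,i=10
  #.#.. -> .   bit 20 = 0  t=0,i=9
  #..## -> .   bit 19 = 0  t=1,i=16
  #..#. -> .   bit 18 = 0  t=0,i=11
  #...# -> #   bit 17 = 1  t=0,i=0
  #.... -> .   bit 16 = 0  t=3,i=0
  .#### -> #   bit 15 = 1  t=0,i=3
  .###. -> .   bit 14 = 0  t=0,i=15
  .##.# -> .   bit 13 = 0  t=1,i=8
  .##.. -> #   bit 12 = 1  t=1,i=0
  .#.## -> #   bit 11 = 1  t=0,i=13
  .#.#. -> #   bit 10 = 1  t=7,i=8
  .#..# -> #   bit 9 = 1  t=0,i=10
  .#... -> #   bit 8 = 1  t=1,i=4
  ..### -> .   bit 7 = 0  t=0,i=2
  ..##. -> .   bit 6 = 0  t=1,i=7
  ..#.# -> #   bit 5 = 1  t=0,i=12
  ..#.. -> #   bit 4 = 1  t=1,i=3
  ...## -> .   bit 3 = 0  t=0,i=1
  ...#. -> #   bit 2 = 1  t=2,i=8
  ....# -> .   bit 1 = 0  t=3,i=1
  ..... -> #   bit 0 = 1  t=4,i=13
  bits 00100111100000101001111100110101 = 662871861

662871861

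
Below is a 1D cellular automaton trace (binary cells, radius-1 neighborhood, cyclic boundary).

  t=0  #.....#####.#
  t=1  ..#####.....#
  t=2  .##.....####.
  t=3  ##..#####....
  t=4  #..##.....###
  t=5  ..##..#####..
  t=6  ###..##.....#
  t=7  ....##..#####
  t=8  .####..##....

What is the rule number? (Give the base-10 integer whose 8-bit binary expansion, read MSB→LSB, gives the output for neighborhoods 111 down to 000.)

  nb ###: next=.  (t=0,i=7, bit7=0)
  nb ##.: next=.  (t=0,i=0, bit6=0)
  nb #.#: next=.  (t=0,i=11, bit5=0)
  nb #..: next=.  (t=0,i=1, bit4=0)
  nb .##: next=#  (t=0,i=6, bit3=1)
  nb .#.: next=.  (t=1,i=12, bit2=0)
  nb ..#: next=#  (t=0,i=5, bit1=1)
  nb ...: next=#  (t=0,i=2, bit0=1)
  bits 00001011 = 11

11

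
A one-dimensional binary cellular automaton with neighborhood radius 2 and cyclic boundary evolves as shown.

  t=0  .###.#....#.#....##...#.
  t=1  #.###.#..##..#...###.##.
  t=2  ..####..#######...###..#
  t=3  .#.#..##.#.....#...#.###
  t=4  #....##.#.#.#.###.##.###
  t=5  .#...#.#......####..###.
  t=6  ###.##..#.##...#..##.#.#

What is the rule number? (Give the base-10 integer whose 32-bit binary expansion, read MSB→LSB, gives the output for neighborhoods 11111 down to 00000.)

797757813

  nb #####: next=.  (t=2,i=10, bit31=0)
  nb ####.: next=.  (t=2,i=4, bit30=0)
  nb ###.#: next=#  (t=0,i=3, bit29=1)
  nb ###..: next=.  (t=2,i=5, bit28=0)
  nb ##.##: next=#  (t=1,i=20, bit27=1)
  nb ##.#.: next=#  (t=0,i=4, bit26=1)
  nb ##..#: next=#  (t=1,i=11, bit25=1)
  nb ##...: next=#  (t=0,i=19, bit24=1)
  nb #.###: next=#  (t=1,i=2, bit23=1)
  nb #.##.: next=.  (t=1,i=21, bit22=0)
  nb #.#.#: next=.  (t=1,i=0, bit21=0)
  nb #.#..: next=.  (t=0,i=5, bit20=0)
  nb #..##: next=#  (t=0,i=0, bit19=1)
  nb #..#.: next=#  (t=1,i=12, bit18=1)
  nb #...#: next=.  (t=0,i=20, bit17=0)
  nb #....: next=.  (t=0,i=7, bit16=0)
  nb .####: next=#  (t=2,i=3, bit15=1)
  nb .###.: next=#  (t=0,i=2, bit14=1)
  nb .##.#: next=.  (t=1,i=22, bit13=0)
  nb .##..: next=#  (t=0,i=18, bit12=1)
  nb .#.##: next=.  (t=1,i=1, bit11=0)
  nb .#.#.: next=.  (t=0,i=11, bit10=0)
  nb .#..#: next=.  (t=0,i=23, bit9=0)
  nb .#...: next=#  (t=0,i=6, bit8=1)
  nb ..###: next=.  (t=0,i=1, bit7=0)
  nb ..##.: next=#  (t=0,i=17, bit6=1)
  nb ..#.#: next=#  (t=0,i=10, bit5=1)
  nb ..#..: next=#  (t=0,i=22, bit4=1)
  nb ...##: next=.  (t=0,i=16, bit3=0)
  nb ...#.: next=#  (t=0,i=9, bit2=1)
  nb ....#: next=.  (t=0,i=8, bit1=0)
  nb .....: next=#  (t=3,i=12, bit0=1)
  bits 00101111100011001101000101110101 = 797757813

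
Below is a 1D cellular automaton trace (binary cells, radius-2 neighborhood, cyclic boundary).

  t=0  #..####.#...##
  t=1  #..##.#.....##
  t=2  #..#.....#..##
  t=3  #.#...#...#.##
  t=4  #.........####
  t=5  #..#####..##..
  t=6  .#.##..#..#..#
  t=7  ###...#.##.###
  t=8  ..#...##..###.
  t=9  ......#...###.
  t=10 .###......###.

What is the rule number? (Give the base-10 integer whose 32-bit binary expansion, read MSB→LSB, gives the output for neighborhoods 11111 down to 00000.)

  [31] ##### => .  t=4,i=12
  [30] ####. => .  t=0,i=5
  [29] ###.# => #  t=0,i=6
  [28] ###.. => #  t=0,i=0
  [27] ##.## => #  t=7,i=10
  [26] ##.#. => .  t=0,i=7
  [25] ##..# => .  t=0,i=1
  [24] ##... => .  t=4,i=1
  [23] #.### => #  t=3,i=12
  [22] #.##. => .  t=6,i=3
  [21] #.#.# => #  t=6,i=1
  [20] #.#.. => .  t=0,i=8
  [19] #..## => .  t=0,i=2
  [18] #..#. => #  t=2,i=2
  [17] #...# => .  t=0,i=10
  [16] #.... => .  t=1,i=8
  [15] .#### => #  t=0,i=4
  [14] .###. => #  t=0,i=13
  [13] .##.# => .  t=1,i=4
  [12] .##.. => .  t=5,i=11
  [11] .#.## => #  t=3,i=11
  [10] .#.#. => #  t=6,i=0
  [9] .#..# => #  t=2,i=10
  [8] .#... => .  t=0,i=9
  [7] ..### => #  t=0,i=3
  [6] ..##. => #  t=1,i=3
  [5] ..#.# => #  t=3,i=10
  [4] ..#.. => .  t=2,i=3
  [3] ...## => .  t=0,i=11
  [2] ...#. => .  t=2,i=8
  [1] ....# => .  t=1,i=10
  [0] ..... => #  t=1,i=9
  bits 00111000101001001100111011100001 = 950324961

950324961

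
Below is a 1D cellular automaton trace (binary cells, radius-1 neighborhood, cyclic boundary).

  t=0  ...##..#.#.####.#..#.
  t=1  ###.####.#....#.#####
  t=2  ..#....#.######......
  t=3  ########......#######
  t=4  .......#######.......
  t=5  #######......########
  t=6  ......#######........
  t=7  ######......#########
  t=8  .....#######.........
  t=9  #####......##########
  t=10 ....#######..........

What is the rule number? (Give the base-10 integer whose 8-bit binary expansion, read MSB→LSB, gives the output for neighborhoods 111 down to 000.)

  [7] ### => .  t=0,i=12
  [6] ##. => #  t=0,i=4
  [5] #.# => .  t=0,i=8
  [4] #.. => #  t=0,i=5
  [3] .## => .  t=0,i=3
  [2] .#. => #  t=0,i=7
  [1] ..# => #  t=0,i=2
  [0] ... => #  t=0,i=0
  bits 01010111 = 87

87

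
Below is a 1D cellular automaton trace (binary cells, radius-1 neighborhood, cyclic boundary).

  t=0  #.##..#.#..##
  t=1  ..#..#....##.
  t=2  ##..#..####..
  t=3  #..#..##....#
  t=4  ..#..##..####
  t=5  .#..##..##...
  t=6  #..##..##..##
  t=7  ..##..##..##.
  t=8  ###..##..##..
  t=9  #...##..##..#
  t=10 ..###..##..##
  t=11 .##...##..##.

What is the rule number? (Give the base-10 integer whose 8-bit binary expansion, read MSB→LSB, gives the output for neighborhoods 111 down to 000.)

11

  ### -> .   bit 7 = 0  t=0,i=12
  ##. -> .   bit 6 = 0  t=0,i=0
  #.# -> .   bit 5 = 0  t=0,i=1
  #.. -> .   bit 4 = 0  t=0,i=4
  .## -> #   bit 3 = 1  t=0,i=2
  .#. -> .   bit 2 = 0  t=0,i=6
  ..# -> #   bit 1 = 1  t=0,i=5
  ... -> #   bit 0 = 1  t=1,i=0
  bits 00001011 = 11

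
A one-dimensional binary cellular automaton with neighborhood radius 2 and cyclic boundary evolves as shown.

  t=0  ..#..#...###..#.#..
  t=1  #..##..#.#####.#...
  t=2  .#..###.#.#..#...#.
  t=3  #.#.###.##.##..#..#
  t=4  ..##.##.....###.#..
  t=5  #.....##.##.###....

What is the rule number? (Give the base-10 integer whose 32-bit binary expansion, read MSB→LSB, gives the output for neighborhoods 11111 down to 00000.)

858185347

  [31] ##### => .  t=1,i=11
  [30] ####. => .  t=1,i=12
  [29] ###.# => #  t=1,i=13
  [28] ###.. => #  t=0,i=11
  [27] ##.## => .  t=3,i=7
  [26] ##.#. => .  t=1,i=14
  [25] ##..# => #  t=0,i=12
  [24] ##... => #  t=4,i=7
  [23] #.### => .  t=1,i=9
  [22] #.##. => .  t=3,i=8
  [21] #.#.# => #  t=2,i=8
  [20] #.#.. => .  t=0,i=16
  [19] #..## => .  t=1,i=2
  [18] #..#. => #  t=0,i=4
  [17] #...# => #  t=0,i=7
  [16] #.... => .  t=0,i=18
  [15] .#### => #  t=1,i=10
  [14] .###. => #  t=0,i=10
  [13] .##.# => .  t=3,i=0
  [12] .##.. => #  t=1,i=4
  [11] .#.## => #  t=1,i=8
  [10] .#.#. => #  t=0,i=15
  [9] .#..# => #  t=0,i=3
  [8] .#... => .  t=0,i=6
  [7] ..### => #  t=0,i=9
  [6] ..##. => .  t=1,i=3
  [5] ..#.# => .  t=0,i=14
  [4] ..#.. => .  t=0,i=2
  [3] ...## => .  t=0,i=8
  [2] ...#. => .  t=0,i=1
  [1] ....# => #  t=0,i=0
  [0] ..... => #  t=4,i=9
  bits 00110011001001101101111010000011 = 858185347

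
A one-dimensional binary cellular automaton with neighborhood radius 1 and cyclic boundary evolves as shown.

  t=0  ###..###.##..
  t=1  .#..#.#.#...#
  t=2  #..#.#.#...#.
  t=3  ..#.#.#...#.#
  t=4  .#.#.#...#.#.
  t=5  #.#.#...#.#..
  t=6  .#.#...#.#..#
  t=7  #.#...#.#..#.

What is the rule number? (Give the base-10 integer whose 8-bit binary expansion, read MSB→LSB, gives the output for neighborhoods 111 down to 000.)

162

  nb ###: next=#  (t=0,i=1, bit7=1)
  nb ##.: next=.  (t=0,i=2, bit6=0)
  nb #.#: next=#  (t=0,i=8, bit5=1)
  nb #..: next=.  (t=0,i=3, bit4=0)
  nb .##: next=.  (t=0,i=0, bit3=0)
  nb .#.: next=.  (t=1,i=1, bit2=0)
  nb ..#: next=#  (t=0,i=4, bit1=1)
  nb ...: next=.  (t=1,i=10, bit0=0)
  bits 10100010 = 162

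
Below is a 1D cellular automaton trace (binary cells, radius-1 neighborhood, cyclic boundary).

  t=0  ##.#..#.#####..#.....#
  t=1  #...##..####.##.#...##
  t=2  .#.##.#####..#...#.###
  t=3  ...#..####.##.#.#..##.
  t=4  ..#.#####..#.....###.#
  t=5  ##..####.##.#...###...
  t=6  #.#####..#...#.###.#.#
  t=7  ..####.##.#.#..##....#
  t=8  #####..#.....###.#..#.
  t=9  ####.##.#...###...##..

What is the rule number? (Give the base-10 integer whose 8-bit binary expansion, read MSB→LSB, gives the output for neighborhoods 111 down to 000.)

  ###|#  b7=1 t=0,i=0
  ##.|.  b6=0 t=0,i=1
  #.#|.  b5=0 t=0,i=2
  #..|#  b4=1 t=0,i=4
  .##|#  b3=1 t=0,i=8
  .#.|.  b2=0 t=0,i=3
  ..#|#  b1=1 t=0,i=5
  ...|.  b0=0 t=0,i=17
  bits 10011010 = 154

154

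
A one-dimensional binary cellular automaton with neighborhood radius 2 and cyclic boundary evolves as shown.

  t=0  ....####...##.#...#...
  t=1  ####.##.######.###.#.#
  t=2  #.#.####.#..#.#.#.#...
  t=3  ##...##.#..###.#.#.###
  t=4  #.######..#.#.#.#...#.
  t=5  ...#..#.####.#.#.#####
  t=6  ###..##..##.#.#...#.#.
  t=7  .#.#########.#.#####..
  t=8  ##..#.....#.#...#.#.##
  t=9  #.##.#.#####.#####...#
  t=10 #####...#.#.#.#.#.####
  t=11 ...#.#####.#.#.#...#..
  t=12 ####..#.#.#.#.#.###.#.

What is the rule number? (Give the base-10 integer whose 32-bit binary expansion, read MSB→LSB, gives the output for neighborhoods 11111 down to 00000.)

  [31] ##### => .  t=1,i=1
  [30] ####. => #  t=0,i=6
  [29] ###.# => .  t=1,i=3
  [28] ###.. => .  t=0,i=7
  [27] ##.## => #  t=1,i=4
  [26] ##.#. => #  t=0,i=13
  [25] ##..# => #  t=4,i=8
  [24] ##... => #  t=0,i=8
  [23] #.### => .  t=1,i=8
  [22] #.##. => #  t=1,i=5
  [21] #.#.# => .  t=1,i=19
  [20] #.#.. => .  t=0,i=14
  [19] #..## => #  t=3,i=10
  [18] #..#. => #  t=2,i=11
  [17] #...# => #  t=0,i=9
  [16] #.... => .  t=0,i=20
  [15] .#### => #  t=0,i=5
  [14] .###. => #  t=1,i=16
  [13] .##.# => #  t=0,i=12
  [12] .##.. => #  t=6,i=6
  [11] .#.## => .  t=1,i=20
  [10] .#.#. => #  t=2,i=1
  [9] .#..# => .  t=2,i=10
  [8] .#... => #  t=0,i=15
  [7] ..### => .  t=0,i=4
  [6] ..##. => #  t=0,i=11
  [5] ..#.# => #  t=2,i=0
  [4] ..#.. => .  t=0,i=18
  [3] ...## => #  t=0,i=3
  [2] ...#. => #  t=0,i=17
  [1] ....# => #  t=0,i=2
  [0] ..... => #  t=0,i=0
  bits 01001111010011101111010101101111 = 1330574703

1330574703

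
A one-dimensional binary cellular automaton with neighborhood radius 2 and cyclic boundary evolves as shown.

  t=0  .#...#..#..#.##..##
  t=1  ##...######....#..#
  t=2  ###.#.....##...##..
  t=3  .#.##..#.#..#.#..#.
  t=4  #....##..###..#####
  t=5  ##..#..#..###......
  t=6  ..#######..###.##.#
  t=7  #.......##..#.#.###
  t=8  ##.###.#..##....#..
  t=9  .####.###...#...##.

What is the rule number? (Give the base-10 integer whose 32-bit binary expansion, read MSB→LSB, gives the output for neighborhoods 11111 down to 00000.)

529818137

  ##### -> .   bit 31 = 0  t=1,i=7
  ####. -> .   bit 30 = 0  t=1,i=9
  ###.# -> .   bit 29 = 0  t=2,i=2
  ###.. -> #   bit 28 = 1  t=1,i=1
  ##.## -> #   bit 27 = 1  t=6,i=14
  ##.#. -> #   bit 26 = 1  t=0,i=0
  ##..# -> #   bit 25 = 1  t=0,i=15
  ##... -> #   bit 24 = 1  t=1,i=2
  #.### -> #   bit 23 = 1  t=7,i=16
  #.##. -> .   bit 22 = 0  t=0,i=13
  #.#.# -> .   bit 21 = 0  t=7,i=14
  #.#.. -> #   bit 20 = 1  t=0,i=1
  #..## -> .   bit 19 = 0  t=0,i=16
  #..#. -> #   bit 18 = 1  t=0,i=7
  #...# -> .   bit 17 = 0  t=0,i=3
  #.... -> .   bit 16 = 0  t=1,i=12
  .#### -> .   bit 15 = 0  t=1,i=6
  .###. -> #   bit 14 = 1  t=1,i=0
  .##.# -> #   bit 13 = 1  t=0,i=18
  .##.. -> .   bit 12 = 0  t=0,i=14
  .#.## -> .   bit 11 = 0  t=0,i=12
  .#.#. -> .   bit 10 = 0  t=3,i=8
  .#..# -> #   bit 9 = 1  t=0,i=6
  .#... -> .   bit 8 = 0  t=0,i=2
  ..### -> .   bit 7 = 0  t=1,i=5
  ..##. -> .   bit 6 = 0  t=0,i=17
  ..#.# -> .   bit 5 = 0  t=0,i=11
  ..#.. -> #   bit 4 = 1  t=0,i=5
  ...## -> #   bit 3 = 1  t=1,i=4
  ...#. -> .   bit 2 = 0  t=0,i=4
  ....# -> .   bit 1 = 0  t=1,i=13
  ..... -> #   bit 0 = 1  t=2,i=7
  bits 00011111100101000110001000011001 = 529818137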